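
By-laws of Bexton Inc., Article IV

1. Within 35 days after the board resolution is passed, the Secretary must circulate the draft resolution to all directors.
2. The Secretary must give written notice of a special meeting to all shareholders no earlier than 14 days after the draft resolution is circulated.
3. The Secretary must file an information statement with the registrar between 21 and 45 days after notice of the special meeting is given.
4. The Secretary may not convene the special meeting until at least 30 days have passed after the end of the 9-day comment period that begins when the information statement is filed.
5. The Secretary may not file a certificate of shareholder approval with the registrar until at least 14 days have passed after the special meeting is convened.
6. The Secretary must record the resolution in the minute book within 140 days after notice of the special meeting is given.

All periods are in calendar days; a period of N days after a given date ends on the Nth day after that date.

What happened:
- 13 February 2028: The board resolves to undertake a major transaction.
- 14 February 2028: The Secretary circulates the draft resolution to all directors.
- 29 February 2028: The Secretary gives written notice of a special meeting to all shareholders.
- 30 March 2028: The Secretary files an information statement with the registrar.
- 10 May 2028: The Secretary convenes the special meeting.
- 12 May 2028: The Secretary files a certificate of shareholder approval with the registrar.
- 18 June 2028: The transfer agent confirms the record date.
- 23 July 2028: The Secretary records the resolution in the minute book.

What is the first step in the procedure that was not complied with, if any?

Step 5

Step 1 — counting 35 days from 13 February 2028 (when the board resolution is passed) gives a deadline of 19 March 2028; 14 February 2028 is within that limit.
Step 2 — must wait 14 days from 14 February 2028 (when the draft resolution is circulated), so not before 28 February 2028; done 29 February 2028, after the minimum wait.
Step 3 — 21 and 45 days from 29 February 2028 (when notice of the special meeting is given) are 21 March 2028 and 14 April 2028 respectively; 30 March 2028 falls inside that range.
Step 4 — must wait 30 days from 8 April 2028 (end of the 9-day comment period, which began when the information statement is filed on 30 March 2028), so not before 8 May 2028; done 10 May 2028 — permitted.
Step 5 — must wait 14 days from 10 May 2028 (when the special meeting is convened), so not before 24 May 2028; 12 May 2028 is 12 days before the earliest permitted date.
That is the first point of non-compliance.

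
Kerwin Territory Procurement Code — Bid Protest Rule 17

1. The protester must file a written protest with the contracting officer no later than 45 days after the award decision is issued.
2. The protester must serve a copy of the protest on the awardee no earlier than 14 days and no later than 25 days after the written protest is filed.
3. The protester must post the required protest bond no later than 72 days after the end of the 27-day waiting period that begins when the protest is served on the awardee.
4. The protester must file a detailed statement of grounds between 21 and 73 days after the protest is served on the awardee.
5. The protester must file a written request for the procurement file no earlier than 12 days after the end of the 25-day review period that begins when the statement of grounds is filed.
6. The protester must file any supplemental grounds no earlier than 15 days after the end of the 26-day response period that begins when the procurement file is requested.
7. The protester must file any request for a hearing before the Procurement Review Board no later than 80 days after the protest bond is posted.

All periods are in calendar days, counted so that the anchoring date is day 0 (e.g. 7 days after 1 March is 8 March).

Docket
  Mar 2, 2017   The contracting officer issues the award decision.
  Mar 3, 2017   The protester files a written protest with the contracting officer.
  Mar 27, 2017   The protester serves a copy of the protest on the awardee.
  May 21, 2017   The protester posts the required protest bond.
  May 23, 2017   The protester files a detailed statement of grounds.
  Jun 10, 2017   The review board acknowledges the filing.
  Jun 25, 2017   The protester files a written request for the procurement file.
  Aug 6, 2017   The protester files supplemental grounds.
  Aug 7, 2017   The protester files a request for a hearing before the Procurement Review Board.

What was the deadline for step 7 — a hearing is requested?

Step 7 runs from May 21, 2017, when the protest bond is posted. 80 days after May 21, 2017 is Aug 9, 2017.

Aug 9, 2017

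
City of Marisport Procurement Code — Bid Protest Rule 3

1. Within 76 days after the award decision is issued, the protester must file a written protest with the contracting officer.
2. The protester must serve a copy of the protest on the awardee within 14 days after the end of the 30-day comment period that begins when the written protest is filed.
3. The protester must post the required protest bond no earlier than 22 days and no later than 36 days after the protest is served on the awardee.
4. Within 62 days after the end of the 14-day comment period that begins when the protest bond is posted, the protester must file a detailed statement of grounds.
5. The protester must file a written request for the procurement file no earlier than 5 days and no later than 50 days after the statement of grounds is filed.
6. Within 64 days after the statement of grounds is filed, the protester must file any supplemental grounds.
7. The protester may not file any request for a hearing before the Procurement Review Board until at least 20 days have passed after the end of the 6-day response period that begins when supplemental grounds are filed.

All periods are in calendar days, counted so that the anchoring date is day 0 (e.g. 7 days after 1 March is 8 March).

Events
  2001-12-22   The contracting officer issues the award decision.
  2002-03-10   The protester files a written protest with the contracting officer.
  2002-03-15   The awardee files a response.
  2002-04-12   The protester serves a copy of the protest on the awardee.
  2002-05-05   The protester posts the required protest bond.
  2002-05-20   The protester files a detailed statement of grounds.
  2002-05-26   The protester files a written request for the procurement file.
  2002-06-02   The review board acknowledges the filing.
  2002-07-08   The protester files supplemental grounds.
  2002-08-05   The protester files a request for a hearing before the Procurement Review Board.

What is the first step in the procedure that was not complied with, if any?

Step 1

Step 1 — counting 76 days from 2001-12-22 (when the award decision is issued) gives a deadline of 2002-03-08; done 2002-03-10 — 2 days late.
That is the first point of non-compliance.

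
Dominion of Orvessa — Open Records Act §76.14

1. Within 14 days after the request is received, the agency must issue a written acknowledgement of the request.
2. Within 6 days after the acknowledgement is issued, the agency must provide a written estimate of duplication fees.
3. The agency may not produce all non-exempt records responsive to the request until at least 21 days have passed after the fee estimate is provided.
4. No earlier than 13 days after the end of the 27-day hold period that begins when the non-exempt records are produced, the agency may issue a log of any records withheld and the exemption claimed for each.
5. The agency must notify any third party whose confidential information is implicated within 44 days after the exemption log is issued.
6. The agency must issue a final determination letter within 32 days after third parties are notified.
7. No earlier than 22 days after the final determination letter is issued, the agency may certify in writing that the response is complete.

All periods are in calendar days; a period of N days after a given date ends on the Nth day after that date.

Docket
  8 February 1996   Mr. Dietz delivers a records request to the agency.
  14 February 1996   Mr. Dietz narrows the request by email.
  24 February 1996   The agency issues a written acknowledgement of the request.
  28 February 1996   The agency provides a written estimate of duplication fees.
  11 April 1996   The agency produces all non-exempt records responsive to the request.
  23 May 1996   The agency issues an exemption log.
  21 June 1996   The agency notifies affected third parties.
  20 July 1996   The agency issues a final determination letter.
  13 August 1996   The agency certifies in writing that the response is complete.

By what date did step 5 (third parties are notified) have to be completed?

6 July 1996

Step 5 runs from 23 May 1996, when the exemption log is issued. 44 days after 23 May 1996 is 6 July 1996.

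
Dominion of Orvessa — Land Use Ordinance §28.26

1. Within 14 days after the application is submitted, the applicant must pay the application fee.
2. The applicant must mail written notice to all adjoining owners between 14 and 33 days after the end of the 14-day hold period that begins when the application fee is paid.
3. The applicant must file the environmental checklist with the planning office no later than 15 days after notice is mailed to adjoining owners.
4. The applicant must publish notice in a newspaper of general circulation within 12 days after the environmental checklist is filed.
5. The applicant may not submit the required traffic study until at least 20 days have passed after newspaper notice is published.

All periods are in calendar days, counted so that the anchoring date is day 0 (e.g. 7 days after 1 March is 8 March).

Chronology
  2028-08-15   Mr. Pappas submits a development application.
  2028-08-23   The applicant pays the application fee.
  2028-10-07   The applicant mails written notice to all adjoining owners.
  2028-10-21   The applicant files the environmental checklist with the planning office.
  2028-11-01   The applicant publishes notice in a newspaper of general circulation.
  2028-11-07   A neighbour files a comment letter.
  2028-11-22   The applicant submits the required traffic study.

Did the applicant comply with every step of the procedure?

Yes

Step 1: 14 days after 2028-08-15 (when the application is submitted) is 2028-08-29; completed 2028-08-23, before the deadline.
Step 2: the window is 14–33 days after 2028-09-06 (end of the 14-day hold period, which began when the application fee is paid on 2028-08-23), so 2028-09-20 through 2028-10-09; done 2028-10-07, which is between those dates.
Step 3: 15 days after 2028-10-07 (when notice is mailed to adjoining owners) is 2028-10-22; 2028-10-21 is within that limit.
Step 4: 12 days after 2028-10-21 (when the environmental checklist is filed) is 2028-11-02; 2028-11-01 is within that limit.
Step 5: the earliest permitted date is 20 days after 2028-11-01 (when newspaper notice is published), i.e. 2028-11-21; 2028-11-22 is on or after that date.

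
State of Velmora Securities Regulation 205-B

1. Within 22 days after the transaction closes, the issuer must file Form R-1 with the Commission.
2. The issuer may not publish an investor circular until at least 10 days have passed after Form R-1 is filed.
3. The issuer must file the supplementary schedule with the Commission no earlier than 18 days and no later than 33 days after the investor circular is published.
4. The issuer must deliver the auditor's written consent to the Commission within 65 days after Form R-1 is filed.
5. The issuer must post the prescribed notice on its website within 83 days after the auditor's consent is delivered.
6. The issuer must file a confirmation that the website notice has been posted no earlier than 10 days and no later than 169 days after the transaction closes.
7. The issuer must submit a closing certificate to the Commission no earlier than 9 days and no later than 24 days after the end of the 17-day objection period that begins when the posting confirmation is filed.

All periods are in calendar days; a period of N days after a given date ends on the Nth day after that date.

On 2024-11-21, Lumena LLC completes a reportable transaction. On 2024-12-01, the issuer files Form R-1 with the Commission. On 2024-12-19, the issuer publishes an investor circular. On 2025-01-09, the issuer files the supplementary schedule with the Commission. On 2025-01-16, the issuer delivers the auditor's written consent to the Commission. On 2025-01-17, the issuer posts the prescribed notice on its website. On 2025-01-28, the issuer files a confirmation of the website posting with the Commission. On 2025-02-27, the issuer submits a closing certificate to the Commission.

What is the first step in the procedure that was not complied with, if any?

Step 1: 22 days after 2024-11-21 (when the transaction closes) is 2024-12-13; 2024-12-01 is within that limit.
Step 2: the earliest permitted date is 10 days after 2024-12-01 (when Form R-1 is filed), i.e. 2024-12-11; done 2024-12-19, after the minimum wait.
Step 3: the window is 18–33 days after 2024-12-19 (when the investor circular is published), so 2025-01-06 through 2025-01-21; done 2025-01-09, which is between those dates.
Step 4: 65 days after 2024-12-01 (when Form R-1 is filed) is 2025-02-04; completed 2025-01-16, before the deadline.
Step 5: 83 days after 2025-01-16 (when the auditor's consent is delivered) is 2025-04-09; done 2025-01-17 — timely.
Step 6: the window is 10–169 days after 2024-11-21 (when the transaction closes), so 2024-12-01 through 2025-05-09; 2025-01-28 falls inside that range.
Step 7: the window is 9–24 days after 2025-02-14 (end of the 17-day objection period, which began when the posting confirmation is filed on 2025-01-28), so 2025-02-23 through 2025-03-10; done 2025-02-27 — within the window.

None — every step was satisfied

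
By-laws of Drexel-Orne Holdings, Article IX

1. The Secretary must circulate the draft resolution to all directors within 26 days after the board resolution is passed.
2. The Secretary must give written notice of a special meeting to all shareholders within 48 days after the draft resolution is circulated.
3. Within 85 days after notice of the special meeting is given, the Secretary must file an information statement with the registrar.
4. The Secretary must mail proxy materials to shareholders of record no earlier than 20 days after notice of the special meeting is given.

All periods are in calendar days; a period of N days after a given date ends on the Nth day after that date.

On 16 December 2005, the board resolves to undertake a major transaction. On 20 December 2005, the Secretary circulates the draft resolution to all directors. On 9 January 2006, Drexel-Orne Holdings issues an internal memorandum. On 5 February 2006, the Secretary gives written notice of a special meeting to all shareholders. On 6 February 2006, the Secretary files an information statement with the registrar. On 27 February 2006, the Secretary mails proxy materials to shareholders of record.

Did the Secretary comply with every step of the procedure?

Step 1 — counting 26 days from 16 December 2005 (when the board resolution is passed) gives a deadline of 11 January 2006; 20 December 2005 is within that limit.
Step 2 — counting 48 days from 20 December 2005 (when the draft resolution is circulated) gives a deadline of 6 February 2006; done 5 February 2006 — timely.
Step 3 — counting 85 days from 5 February 2006 (when notice of the special meeting is given) gives a deadline of 1 May 2006; 6 February 2006 is within that limit.
Step 4 — must wait 20 days from 5 February 2006 (when notice of the special meeting is given), so not before 25 February 2006; 27 February 2006 is on or after that date.

Yes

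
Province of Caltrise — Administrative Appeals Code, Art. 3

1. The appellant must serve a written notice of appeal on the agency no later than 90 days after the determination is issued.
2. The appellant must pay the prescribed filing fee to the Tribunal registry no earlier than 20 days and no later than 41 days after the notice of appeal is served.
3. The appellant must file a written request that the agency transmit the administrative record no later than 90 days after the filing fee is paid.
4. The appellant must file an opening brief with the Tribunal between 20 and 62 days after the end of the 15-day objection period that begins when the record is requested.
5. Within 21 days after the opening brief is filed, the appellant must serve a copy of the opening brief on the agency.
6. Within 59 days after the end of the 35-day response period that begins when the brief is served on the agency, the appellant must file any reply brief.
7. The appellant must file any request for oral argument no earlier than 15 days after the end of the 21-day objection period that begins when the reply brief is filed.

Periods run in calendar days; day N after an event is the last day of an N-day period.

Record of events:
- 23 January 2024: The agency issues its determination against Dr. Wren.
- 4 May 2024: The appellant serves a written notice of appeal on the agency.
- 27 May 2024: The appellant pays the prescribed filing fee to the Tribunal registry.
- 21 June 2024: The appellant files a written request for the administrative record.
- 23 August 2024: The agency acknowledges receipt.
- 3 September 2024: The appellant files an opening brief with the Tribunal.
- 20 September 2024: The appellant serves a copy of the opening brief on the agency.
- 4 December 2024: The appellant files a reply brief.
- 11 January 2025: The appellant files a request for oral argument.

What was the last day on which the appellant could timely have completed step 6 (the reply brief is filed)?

23 December 2024

The brief is served on the agency on 20 September 2024; the 35-day response period therefore ends 25 October 2024, and step 6 runs from that date. 59 days after 25 October 2024 is 23 December 2024.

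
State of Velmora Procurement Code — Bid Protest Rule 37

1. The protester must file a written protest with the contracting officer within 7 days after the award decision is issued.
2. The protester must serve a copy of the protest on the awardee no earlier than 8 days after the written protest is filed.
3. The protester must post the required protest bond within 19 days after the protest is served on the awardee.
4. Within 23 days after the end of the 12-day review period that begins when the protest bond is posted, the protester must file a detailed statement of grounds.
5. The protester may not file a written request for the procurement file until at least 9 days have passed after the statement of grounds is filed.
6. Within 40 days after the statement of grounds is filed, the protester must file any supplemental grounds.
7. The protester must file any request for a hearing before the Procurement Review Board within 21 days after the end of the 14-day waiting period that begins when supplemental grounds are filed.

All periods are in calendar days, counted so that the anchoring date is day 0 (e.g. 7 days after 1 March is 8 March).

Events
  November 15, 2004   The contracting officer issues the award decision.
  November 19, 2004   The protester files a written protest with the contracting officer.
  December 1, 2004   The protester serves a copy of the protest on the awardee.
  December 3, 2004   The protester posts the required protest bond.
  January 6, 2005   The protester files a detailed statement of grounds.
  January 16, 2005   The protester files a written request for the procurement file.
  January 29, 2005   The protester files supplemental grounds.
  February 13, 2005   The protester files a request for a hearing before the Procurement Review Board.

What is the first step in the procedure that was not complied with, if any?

Step 1 — counting 7 days from November 15, 2004 (when the award decision is issued) gives a deadline of November 22, 2004; done November 19, 2004 — timely.
Step 2 — must wait 8 days from November 19, 2004 (when the written protest is filed), so not before November 27, 2004; done December 1, 2004, after the minimum wait.
Step 3 — counting 19 days from December 1, 2004 (when the protest is served on the awardee) gives a deadline of December 20, 2004; completed December 3, 2004, before the deadline.
Step 4 — counting 23 days from December 15, 2004 (end of the 12-day review period, which began when the protest bond is posted on December 3, 2004) gives a deadline of January 7, 2005; completed January 6, 2005, before the deadline.
Step 5 — must wait 9 days from January 6, 2005 (when the statement of grounds is filed), so not before January 15, 2005; done January 16, 2005 — permitted.
Step 6 — counting 40 days from January 6, 2005 (when the statement of grounds is filed) gives a deadline of February 15, 2005; done January 29, 2005 — timely.
Step 7 — counting 21 days from February 12, 2005 (end of the 14-day waiting period, which began when supplemental grounds are filed on January 29, 2005) gives a deadline of March 5, 2005; completed February 13, 2005, before the deadline.

None — every step was satisfied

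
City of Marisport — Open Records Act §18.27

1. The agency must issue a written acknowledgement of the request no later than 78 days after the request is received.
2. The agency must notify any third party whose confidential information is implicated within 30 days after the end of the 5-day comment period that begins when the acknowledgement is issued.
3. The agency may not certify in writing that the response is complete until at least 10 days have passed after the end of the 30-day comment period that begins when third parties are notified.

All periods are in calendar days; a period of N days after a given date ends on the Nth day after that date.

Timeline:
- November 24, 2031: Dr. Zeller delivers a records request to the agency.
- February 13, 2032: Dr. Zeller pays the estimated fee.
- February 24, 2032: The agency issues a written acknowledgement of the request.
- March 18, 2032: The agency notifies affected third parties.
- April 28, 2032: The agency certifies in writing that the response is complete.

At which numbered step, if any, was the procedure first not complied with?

Step 1

Step 1 — counting 78 days from November 24, 2031 (when the request is received) gives a deadline of February 10, 2032; done February 24, 2032 — 14 days late.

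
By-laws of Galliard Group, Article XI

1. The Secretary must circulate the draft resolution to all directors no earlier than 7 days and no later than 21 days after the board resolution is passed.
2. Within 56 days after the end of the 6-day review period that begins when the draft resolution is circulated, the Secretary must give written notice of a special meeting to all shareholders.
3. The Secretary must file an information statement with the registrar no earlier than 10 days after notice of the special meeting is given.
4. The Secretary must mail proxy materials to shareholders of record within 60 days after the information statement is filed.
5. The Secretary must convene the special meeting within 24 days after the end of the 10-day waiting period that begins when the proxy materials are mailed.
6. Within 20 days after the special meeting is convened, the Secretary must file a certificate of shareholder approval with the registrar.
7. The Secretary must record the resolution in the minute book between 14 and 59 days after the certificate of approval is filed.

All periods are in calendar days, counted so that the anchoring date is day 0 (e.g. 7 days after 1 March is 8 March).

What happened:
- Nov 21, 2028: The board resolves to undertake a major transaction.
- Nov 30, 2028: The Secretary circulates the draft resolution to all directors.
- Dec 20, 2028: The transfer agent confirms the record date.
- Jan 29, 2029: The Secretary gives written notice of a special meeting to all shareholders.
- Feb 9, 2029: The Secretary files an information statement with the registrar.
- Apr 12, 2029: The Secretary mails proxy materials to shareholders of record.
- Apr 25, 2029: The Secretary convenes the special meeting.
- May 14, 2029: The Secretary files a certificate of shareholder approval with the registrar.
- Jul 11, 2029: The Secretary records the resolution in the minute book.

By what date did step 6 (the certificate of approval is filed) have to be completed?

May 15, 2029

Step 6 runs from Apr 25, 2029, when the special meeting is convened. 20 days after Apr 25, 2029 is May 15, 2029.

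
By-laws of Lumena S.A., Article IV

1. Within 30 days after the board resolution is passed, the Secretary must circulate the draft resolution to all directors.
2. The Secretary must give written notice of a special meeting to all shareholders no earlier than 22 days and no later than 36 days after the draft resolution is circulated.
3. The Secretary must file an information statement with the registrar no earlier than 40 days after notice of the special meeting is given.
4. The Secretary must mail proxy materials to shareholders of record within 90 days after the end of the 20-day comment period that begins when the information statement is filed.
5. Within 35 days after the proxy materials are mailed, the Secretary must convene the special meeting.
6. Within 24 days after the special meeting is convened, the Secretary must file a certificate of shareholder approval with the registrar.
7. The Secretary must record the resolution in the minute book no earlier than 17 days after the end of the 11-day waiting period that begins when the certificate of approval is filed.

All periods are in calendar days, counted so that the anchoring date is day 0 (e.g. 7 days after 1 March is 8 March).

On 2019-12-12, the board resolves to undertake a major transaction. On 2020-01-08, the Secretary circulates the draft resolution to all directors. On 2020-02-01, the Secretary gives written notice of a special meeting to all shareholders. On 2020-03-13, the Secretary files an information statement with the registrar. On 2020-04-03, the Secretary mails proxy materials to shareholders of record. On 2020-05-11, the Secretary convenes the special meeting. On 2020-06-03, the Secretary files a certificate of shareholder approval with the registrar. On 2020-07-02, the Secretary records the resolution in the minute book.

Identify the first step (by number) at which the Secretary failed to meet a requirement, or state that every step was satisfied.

Step 5

(1) due by 2019-12-12 + 30 days = 2020-01-11; done 2020-01-08 — timely.
(2) the permitted window runs from 2020-01-08 + 22 = 2020-01-30 to 2020-01-08 + 36 = 2020-02-13; 2020-02-01 falls inside that range.
(3) permitted from 2020-02-01 + 40 days = 2020-03-12 onward; done 2020-03-13 — permitted.
(4) due by 2020-04-02 + 90 days = 2020-07-01; done 2020-04-03 — timely.
(5) due by 2020-04-03 + 35 days = 2020-05-08; 2020-05-11 misses that deadline by 3 days.
That is the first point of non-compliance.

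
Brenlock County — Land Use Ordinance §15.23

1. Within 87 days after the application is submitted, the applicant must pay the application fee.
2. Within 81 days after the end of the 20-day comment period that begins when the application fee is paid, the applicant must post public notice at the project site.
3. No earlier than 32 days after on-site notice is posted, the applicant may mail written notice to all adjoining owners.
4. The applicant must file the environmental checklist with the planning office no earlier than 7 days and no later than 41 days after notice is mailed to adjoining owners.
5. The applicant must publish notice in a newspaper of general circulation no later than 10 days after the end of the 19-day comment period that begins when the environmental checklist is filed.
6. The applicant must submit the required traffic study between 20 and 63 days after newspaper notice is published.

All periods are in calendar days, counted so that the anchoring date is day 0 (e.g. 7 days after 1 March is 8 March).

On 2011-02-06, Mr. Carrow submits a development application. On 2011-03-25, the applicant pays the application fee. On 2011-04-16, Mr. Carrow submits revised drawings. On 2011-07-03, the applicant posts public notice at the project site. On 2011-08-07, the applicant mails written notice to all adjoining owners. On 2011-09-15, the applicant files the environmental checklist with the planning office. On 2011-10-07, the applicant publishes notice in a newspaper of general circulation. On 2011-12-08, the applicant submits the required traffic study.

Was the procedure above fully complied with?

Yes

Step 1 — counting 87 days from 2011-02-06 (when the application is submitted) gives a deadline of 2011-05-04; 2011-03-25 is within that limit.
Step 2 — counting 81 days from 2011-04-14 (end of the 20-day comment period, which began when the application fee is paid on 2011-03-25) gives a deadline of 2011-07-04; completed 2011-07-03, before the deadline.
Step 3 — must wait 32 days from 2011-07-03 (when on-site notice is posted), so not before 2011-08-04; done 2011-08-07 — permitted.
Step 4 — 7 and 41 days from 2011-08-07 (when notice is mailed to adjoining owners) are 2011-08-14 and 2011-09-17 respectively; 2011-09-15 falls inside that range.
Step 5 — counting 10 days from 2011-10-04 (end of the 19-day comment period, which began when the environmental checklist is filed on 2011-09-15) gives a deadline of 2011-10-14; done 2011-10-07 — timely.
Step 6 — 20 and 63 days from 2011-10-07 (when newspaper notice is published) are 2011-10-27 and 2011-12-09 respectively; done 2011-12-08, which is between those dates.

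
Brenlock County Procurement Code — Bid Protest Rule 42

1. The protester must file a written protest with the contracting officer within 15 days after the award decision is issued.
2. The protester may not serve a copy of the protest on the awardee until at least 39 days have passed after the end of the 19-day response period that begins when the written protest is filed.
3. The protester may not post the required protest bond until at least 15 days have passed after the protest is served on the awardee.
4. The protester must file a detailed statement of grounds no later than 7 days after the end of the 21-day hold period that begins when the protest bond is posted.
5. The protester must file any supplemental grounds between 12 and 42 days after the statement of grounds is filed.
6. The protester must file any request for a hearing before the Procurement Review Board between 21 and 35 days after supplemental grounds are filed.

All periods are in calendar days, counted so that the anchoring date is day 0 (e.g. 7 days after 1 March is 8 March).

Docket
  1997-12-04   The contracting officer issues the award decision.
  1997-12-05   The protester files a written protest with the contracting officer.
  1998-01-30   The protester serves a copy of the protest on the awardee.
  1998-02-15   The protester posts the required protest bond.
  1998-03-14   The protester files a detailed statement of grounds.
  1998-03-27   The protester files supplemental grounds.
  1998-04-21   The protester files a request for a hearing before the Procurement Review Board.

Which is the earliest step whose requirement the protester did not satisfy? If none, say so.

Step 2

Step 1 — counting 15 days from 1997-12-04 (when the award decision is issued) gives a deadline of 1997-12-19; done 1997-12-05 — timely.
Step 2 — must wait 39 days from 1997-12-24 (end of the 19-day response period, which began when the written protest is filed on 1997-12-05), so not before 1998-02-01; done 1998-01-30 — 2 days too early.
Later steps need not be reached.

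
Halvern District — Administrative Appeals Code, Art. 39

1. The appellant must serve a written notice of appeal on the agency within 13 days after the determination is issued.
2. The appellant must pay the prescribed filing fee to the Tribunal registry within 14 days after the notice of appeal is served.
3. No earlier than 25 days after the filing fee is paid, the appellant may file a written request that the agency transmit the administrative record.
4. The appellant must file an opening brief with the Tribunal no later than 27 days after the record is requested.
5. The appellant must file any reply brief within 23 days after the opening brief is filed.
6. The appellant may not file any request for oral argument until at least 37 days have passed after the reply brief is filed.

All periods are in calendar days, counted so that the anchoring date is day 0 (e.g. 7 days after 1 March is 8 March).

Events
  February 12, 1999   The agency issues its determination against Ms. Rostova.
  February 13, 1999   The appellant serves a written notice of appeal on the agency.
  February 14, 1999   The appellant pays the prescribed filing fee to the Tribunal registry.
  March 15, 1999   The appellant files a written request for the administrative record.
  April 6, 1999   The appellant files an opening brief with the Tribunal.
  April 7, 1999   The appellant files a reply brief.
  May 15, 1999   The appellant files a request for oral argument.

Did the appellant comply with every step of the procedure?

Step 1: 13 days after February 12, 1999 (when the determination is issued) is February 25, 1999; done February 13, 1999 — timely.
Step 2: 14 days after February 13, 1999 (when the notice of appeal is served) is February 27, 1999; February 14, 1999 is within that limit.
Step 3: the earliest permitted date is 25 days after February 14, 1999 (when the filing fee is paid), i.e. March 11, 1999; March 15, 1999 is on or after that date.
Step 4: 27 days after March 15, 1999 (when the record is requested) is April 11, 1999; done April 6, 1999 — timely.
Step 5: 23 days after April 6, 1999 (when the opening brief is filed) is April 29, 1999; done April 7, 1999 — timely.
Step 6: the earliest permitted date is 37 days after April 7, 1999 (when the reply brief is filed), i.e. May 14, 1999; May 15, 1999 is on or after that date.

Yes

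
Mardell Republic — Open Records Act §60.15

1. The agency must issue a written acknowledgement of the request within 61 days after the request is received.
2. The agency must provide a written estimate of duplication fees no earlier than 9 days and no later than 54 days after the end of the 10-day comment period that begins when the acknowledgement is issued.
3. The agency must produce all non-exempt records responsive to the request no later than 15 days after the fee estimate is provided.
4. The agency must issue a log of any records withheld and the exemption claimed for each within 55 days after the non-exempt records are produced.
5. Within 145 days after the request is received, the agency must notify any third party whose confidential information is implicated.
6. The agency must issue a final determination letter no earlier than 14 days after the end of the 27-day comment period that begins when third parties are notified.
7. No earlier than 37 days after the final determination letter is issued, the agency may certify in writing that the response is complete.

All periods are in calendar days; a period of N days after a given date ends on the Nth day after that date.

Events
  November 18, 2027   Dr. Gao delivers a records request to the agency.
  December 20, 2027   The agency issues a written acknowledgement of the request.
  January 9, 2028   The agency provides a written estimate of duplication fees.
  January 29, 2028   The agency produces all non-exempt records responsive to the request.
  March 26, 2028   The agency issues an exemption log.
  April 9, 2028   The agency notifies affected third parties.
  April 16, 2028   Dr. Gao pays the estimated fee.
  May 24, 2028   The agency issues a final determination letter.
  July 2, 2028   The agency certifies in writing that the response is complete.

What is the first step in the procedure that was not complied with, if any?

(1) due by November 18, 2027 + 61 days = January 18, 2028; December 20, 2027 is within that limit.
(2) the permitted window runs from December 30, 2027 + 9 = January 8, 2028 to December 30, 2027 + 54 = February 22, 2028; January 9, 2028 falls inside that range.
(3) due by January 9, 2028 + 15 days = January 24, 2028; not done until January 29, 2028, 5 days after the deadline.

Step 3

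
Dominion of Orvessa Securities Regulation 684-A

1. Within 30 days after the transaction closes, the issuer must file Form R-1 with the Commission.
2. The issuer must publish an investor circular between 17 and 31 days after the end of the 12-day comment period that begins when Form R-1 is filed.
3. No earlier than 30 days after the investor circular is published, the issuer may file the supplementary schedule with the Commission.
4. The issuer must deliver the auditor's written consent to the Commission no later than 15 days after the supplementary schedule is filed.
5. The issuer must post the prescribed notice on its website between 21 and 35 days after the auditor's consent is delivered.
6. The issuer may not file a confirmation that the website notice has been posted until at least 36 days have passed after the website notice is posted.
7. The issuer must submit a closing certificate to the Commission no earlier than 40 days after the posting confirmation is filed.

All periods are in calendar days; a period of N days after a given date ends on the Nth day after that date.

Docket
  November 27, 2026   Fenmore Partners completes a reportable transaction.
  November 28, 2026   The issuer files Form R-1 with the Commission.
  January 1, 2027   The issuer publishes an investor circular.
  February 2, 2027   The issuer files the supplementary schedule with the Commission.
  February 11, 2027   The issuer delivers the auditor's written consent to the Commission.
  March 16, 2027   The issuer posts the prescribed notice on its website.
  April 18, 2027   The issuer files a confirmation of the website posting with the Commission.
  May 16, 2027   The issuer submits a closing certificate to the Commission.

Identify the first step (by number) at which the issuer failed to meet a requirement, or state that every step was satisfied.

Step 1 — counting 30 days from November 27, 2026 (when the transaction closes) gives a deadline of December 27, 2026; completed November 28, 2026, before the deadline.
Step 2 — 17 and 31 days from December 10, 2026 (end of the 12-day comment period, which began when Form R-1 is filed on November 28, 2026) are December 27, 2026 and January 10, 2027 respectively; done January 1, 2027 — within the window.
Step 3 — must wait 30 days from January 1, 2027 (when the investor circular is published), so not before January 31, 2027; done February 2, 2027, after the minimum wait.
Step 4 — counting 15 days from February 2, 2027 (when the supplementary schedule is filed) gives a deadline of February 17, 2027; done February 11, 2027 — timely.
Step 5 — 21 and 35 days from February 11, 2027 (when the auditor's consent is delivered) are March 4, 2027 and March 18, 2027 respectively; done March 16, 2027, which is between those dates.
Step 6 — must wait 36 days from March 16, 2027 (when the website notice is posted), so not before April 21, 2027; April 18, 2027 is 3 days before the earliest permitted date.

Step 6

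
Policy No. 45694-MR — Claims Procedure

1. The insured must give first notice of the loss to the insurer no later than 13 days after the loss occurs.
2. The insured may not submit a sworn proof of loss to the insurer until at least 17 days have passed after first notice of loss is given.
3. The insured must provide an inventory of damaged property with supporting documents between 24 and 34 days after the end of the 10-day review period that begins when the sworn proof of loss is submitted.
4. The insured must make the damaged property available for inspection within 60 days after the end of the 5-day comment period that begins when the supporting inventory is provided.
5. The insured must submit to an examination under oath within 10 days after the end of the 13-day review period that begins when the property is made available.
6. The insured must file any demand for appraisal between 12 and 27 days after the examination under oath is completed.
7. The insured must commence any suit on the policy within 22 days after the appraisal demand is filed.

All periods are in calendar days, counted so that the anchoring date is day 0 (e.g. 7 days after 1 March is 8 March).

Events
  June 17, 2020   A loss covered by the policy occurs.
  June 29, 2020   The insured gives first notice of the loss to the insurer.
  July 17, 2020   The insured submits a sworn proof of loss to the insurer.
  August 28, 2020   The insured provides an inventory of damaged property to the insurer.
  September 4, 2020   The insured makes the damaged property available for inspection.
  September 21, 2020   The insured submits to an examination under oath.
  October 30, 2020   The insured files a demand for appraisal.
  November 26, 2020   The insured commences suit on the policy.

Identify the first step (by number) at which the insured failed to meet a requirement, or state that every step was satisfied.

Step 6

Step 1 — counting 13 days from June 17, 2020 (when the loss occurs) gives a deadline of June 30, 2020; done June 29, 2020 — timely.
Step 2 — must wait 17 days from June 29, 2020 (when first notice of loss is given), so not before July 16, 2020; July 17, 2020 is on or after that date.
Step 3 — 24 and 34 days from July 27, 2020 (end of the 10-day review period, which began when the sworn proof of loss is submitted on July 17, 2020) are August 20, 2020 and August 30, 2020 respectively; August 28, 2020 falls inside that range.
Step 4 — counting 60 days from September 2, 2020 (end of the 5-day comment period, which began when the supporting inventory is provided on August 28, 2020) gives a deadline of November 1, 2020; September 4, 2020 is within that limit.
Step 5 — counting 10 days from September 17, 2020 (end of the 13-day review period, which began when the property is made available on September 4, 2020) gives a deadline of September 27, 2020; done September 21, 2020 — timely.
Step 6 — 12 and 27 days from September 21, 2020 (when the examination under oath is completed) are October 3, 2020 and October 18, 2020 respectively; October 30, 2020 is 12 days past the end of the window.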